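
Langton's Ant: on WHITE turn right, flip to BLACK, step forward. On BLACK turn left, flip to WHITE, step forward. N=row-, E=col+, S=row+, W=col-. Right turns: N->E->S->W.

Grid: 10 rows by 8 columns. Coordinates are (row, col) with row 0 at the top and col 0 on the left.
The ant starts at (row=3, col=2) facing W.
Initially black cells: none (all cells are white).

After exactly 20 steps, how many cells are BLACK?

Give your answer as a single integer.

Answer: 6

Derivation:
Step 1: on WHITE (3,2): turn R to N, flip to black, move to (2,2). |black|=1
Step 2: on WHITE (2,2): turn R to E, flip to black, move to (2,3). |black|=2
Step 3: on WHITE (2,3): turn R to S, flip to black, move to (3,3). |black|=3
Step 4: on WHITE (3,3): turn R to W, flip to black, move to (3,2). |black|=4
Step 5: on BLACK (3,2): turn L to S, flip to white, move to (4,2). |black|=3
Step 6: on WHITE (4,2): turn R to W, flip to black, move to (4,1). |black|=4
Step 7: on WHITE (4,1): turn R to N, flip to black, move to (3,1). |black|=5
Step 8: on WHITE (3,1): turn R to E, flip to black, move to (3,2). |black|=6
Step 9: on WHITE (3,2): turn R to S, flip to black, move to (4,2). |black|=7
Step 10: on BLACK (4,2): turn L to E, flip to white, move to (4,3). |black|=6
Step 11: on WHITE (4,3): turn R to S, flip to black, move to (5,3). |black|=7
Step 12: on WHITE (5,3): turn R to W, flip to black, move to (5,2). |black|=8
Step 13: on WHITE (5,2): turn R to N, flip to black, move to (4,2). |black|=9
Step 14: on WHITE (4,2): turn R to E, flip to black, move to (4,3). |black|=10
Step 15: on BLACK (4,3): turn L to N, flip to white, move to (3,3). |black|=9
Step 16: on BLACK (3,3): turn L to W, flip to white, move to (3,2). |black|=8
Step 17: on BLACK (3,2): turn L to S, flip to white, move to (4,2). |black|=7
Step 18: on BLACK (4,2): turn L to E, flip to white, move to (4,3). |black|=6
Step 19: on WHITE (4,3): turn R to S, flip to black, move to (5,3). |black|=7
Step 20: on BLACK (5,3): turn L to E, flip to white, move to (5,4). |black|=6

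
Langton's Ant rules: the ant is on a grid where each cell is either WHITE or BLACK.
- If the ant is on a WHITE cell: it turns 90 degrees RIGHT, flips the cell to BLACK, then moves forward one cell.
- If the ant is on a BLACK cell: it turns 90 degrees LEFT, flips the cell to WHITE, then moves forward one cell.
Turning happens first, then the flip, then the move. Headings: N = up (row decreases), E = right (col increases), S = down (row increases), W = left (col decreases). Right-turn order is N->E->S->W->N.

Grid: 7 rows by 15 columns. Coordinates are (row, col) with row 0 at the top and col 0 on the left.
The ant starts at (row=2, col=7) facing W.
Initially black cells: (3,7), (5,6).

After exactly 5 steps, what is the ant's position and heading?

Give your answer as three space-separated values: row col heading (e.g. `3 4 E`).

Step 1: on WHITE (2,7): turn R to N, flip to black, move to (1,7). |black|=3
Step 2: on WHITE (1,7): turn R to E, flip to black, move to (1,8). |black|=4
Step 3: on WHITE (1,8): turn R to S, flip to black, move to (2,8). |black|=5
Step 4: on WHITE (2,8): turn R to W, flip to black, move to (2,7). |black|=6
Step 5: on BLACK (2,7): turn L to S, flip to white, move to (3,7). |black|=5

Answer: 3 7 S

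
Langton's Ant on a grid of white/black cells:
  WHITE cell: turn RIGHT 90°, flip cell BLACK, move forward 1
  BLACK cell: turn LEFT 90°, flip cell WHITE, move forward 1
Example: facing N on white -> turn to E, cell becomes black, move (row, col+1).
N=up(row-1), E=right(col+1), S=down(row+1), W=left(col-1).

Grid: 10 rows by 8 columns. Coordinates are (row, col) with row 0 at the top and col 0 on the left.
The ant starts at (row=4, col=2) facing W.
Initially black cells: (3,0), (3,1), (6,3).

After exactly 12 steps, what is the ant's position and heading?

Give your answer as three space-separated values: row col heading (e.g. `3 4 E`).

Step 1: on WHITE (4,2): turn R to N, flip to black, move to (3,2). |black|=4
Step 2: on WHITE (3,2): turn R to E, flip to black, move to (3,3). |black|=5
Step 3: on WHITE (3,3): turn R to S, flip to black, move to (4,3). |black|=6
Step 4: on WHITE (4,3): turn R to W, flip to black, move to (4,2). |black|=7
Step 5: on BLACK (4,2): turn L to S, flip to white, move to (5,2). |black|=6
Step 6: on WHITE (5,2): turn R to W, flip to black, move to (5,1). |black|=7
Step 7: on WHITE (5,1): turn R to N, flip to black, move to (4,1). |black|=8
Step 8: on WHITE (4,1): turn R to E, flip to black, move to (4,2). |black|=9
Step 9: on WHITE (4,2): turn R to S, flip to black, move to (5,2). |black|=10
Step 10: on BLACK (5,2): turn L to E, flip to white, move to (5,3). |black|=9
Step 11: on WHITE (5,3): turn R to S, flip to black, move to (6,3). |black|=10
Step 12: on BLACK (6,3): turn L to E, flip to white, move to (6,4). |black|=9

Answer: 6 4 E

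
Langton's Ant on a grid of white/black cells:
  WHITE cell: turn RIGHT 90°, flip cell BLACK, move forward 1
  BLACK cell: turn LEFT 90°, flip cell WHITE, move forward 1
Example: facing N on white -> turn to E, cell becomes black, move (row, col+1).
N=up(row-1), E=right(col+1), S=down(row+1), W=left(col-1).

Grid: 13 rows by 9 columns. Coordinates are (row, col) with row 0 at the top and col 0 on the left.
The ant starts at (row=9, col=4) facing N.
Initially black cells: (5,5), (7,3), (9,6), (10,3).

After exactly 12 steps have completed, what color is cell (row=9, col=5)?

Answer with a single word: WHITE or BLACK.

Answer: BLACK

Derivation:
Step 1: on WHITE (9,4): turn R to E, flip to black, move to (9,5). |black|=5
Step 2: on WHITE (9,5): turn R to S, flip to black, move to (10,5). |black|=6
Step 3: on WHITE (10,5): turn R to W, flip to black, move to (10,4). |black|=7
Step 4: on WHITE (10,4): turn R to N, flip to black, move to (9,4). |black|=8
Step 5: on BLACK (9,4): turn L to W, flip to white, move to (9,3). |black|=7
Step 6: on WHITE (9,3): turn R to N, flip to black, move to (8,3). |black|=8
Step 7: on WHITE (8,3): turn R to E, flip to black, move to (8,4). |black|=9
Step 8: on WHITE (8,4): turn R to S, flip to black, move to (9,4). |black|=10
Step 9: on WHITE (9,4): turn R to W, flip to black, move to (9,3). |black|=11
Step 10: on BLACK (9,3): turn L to S, flip to white, move to (10,3). |black|=10
Step 11: on BLACK (10,3): turn L to E, flip to white, move to (10,4). |black|=9
Step 12: on BLACK (10,4): turn L to N, flip to white, move to (9,4). |black|=8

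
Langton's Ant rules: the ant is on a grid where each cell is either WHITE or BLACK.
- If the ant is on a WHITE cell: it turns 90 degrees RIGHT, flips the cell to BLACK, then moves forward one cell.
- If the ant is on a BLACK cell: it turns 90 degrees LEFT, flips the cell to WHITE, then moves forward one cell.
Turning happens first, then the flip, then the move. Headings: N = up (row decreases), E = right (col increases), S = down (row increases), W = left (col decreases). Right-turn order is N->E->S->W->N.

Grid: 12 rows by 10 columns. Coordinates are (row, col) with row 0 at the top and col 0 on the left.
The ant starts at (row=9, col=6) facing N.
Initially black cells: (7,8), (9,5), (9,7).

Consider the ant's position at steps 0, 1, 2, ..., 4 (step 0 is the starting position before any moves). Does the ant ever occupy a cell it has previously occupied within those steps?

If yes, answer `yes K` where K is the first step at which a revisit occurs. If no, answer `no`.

Answer: no

Derivation:
Step 1: on WHITE (9,6): turn R to E, flip to black, move to (9,7). |black|=4 — new cell
Step 2: on BLACK (9,7): turn L to N, flip to white, move to (8,7). |black|=3 — new cell
Step 3: on WHITE (8,7): turn R to E, flip to black, move to (8,8). |black|=4 — new cell
Step 4: on WHITE (8,8): turn R to S, flip to black, move to (9,8). |black|=5 — new cell
No revisit within 4 steps.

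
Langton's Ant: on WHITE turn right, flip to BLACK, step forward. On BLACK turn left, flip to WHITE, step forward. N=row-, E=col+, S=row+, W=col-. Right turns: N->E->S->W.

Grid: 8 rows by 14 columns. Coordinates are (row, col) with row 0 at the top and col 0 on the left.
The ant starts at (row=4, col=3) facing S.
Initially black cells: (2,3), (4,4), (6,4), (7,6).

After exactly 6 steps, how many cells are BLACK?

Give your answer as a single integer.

Answer: 6

Derivation:
Step 1: on WHITE (4,3): turn R to W, flip to black, move to (4,2). |black|=5
Step 2: on WHITE (4,2): turn R to N, flip to black, move to (3,2). |black|=6
Step 3: on WHITE (3,2): turn R to E, flip to black, move to (3,3). |black|=7
Step 4: on WHITE (3,3): turn R to S, flip to black, move to (4,3). |black|=8
Step 5: on BLACK (4,3): turn L to E, flip to white, move to (4,4). |black|=7
Step 6: on BLACK (4,4): turn L to N, flip to white, move to (3,4). |black|=6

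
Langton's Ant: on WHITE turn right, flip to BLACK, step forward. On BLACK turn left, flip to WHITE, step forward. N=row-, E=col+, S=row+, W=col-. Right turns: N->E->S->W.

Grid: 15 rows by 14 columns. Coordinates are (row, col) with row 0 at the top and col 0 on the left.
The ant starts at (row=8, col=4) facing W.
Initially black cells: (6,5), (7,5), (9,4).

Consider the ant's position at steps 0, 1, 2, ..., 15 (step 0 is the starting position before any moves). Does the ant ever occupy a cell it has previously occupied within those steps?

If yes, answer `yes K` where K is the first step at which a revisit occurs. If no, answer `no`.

Answer: yes 7

Derivation:
Step 1: on WHITE (8,4): turn R to N, flip to black, move to (7,4). |black|=4 — new cell
Step 2: on WHITE (7,4): turn R to E, flip to black, move to (7,5). |black|=5 — new cell
Step 3: on BLACK (7,5): turn L to N, flip to white, move to (6,5). |black|=4 — new cell
Step 4: on BLACK (6,5): turn L to W, flip to white, move to (6,4). |black|=3 — new cell
Step 5: on WHITE (6,4): turn R to N, flip to black, move to (5,4). |black|=4 — new cell
Step 6: on WHITE (5,4): turn R to E, flip to black, move to (5,5). |black|=5 — new cell
Step 7: on WHITE (5,5): turn R to S, flip to black, move to (6,5). |black|=6 — REVISIT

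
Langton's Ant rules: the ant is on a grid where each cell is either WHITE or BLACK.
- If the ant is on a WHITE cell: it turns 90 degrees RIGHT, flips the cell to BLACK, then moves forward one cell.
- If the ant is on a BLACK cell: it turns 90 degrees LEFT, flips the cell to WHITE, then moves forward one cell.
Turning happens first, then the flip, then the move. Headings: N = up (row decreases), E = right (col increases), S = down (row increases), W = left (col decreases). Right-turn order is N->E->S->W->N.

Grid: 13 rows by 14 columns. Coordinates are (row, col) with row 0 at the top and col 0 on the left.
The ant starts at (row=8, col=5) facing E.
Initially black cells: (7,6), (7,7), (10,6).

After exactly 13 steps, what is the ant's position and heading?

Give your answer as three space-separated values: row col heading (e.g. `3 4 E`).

Answer: 7 7 N

Derivation:
Step 1: on WHITE (8,5): turn R to S, flip to black, move to (9,5). |black|=4
Step 2: on WHITE (9,5): turn R to W, flip to black, move to (9,4). |black|=5
Step 3: on WHITE (9,4): turn R to N, flip to black, move to (8,4). |black|=6
Step 4: on WHITE (8,4): turn R to E, flip to black, move to (8,5). |black|=7
Step 5: on BLACK (8,5): turn L to N, flip to white, move to (7,5). |black|=6
Step 6: on WHITE (7,5): turn R to E, flip to black, move to (7,6). |black|=7
Step 7: on BLACK (7,6): turn L to N, flip to white, move to (6,6). |black|=6
Step 8: on WHITE (6,6): turn R to E, flip to black, move to (6,7). |black|=7
Step 9: on WHITE (6,7): turn R to S, flip to black, move to (7,7). |black|=8
Step 10: on BLACK (7,7): turn L to E, flip to white, move to (7,8). |black|=7
Step 11: on WHITE (7,8): turn R to S, flip to black, move to (8,8). |black|=8
Step 12: on WHITE (8,8): turn R to W, flip to black, move to (8,7). |black|=9
Step 13: on WHITE (8,7): turn R to N, flip to black, move to (7,7). |black|=10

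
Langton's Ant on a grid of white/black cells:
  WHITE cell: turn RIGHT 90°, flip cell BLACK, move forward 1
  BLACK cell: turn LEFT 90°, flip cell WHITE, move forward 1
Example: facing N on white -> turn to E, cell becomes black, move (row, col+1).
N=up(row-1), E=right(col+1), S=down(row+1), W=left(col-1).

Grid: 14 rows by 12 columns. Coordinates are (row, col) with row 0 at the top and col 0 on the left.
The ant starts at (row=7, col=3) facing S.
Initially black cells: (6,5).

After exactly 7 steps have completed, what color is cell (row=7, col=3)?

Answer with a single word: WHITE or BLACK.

Answer: WHITE

Derivation:
Step 1: on WHITE (7,3): turn R to W, flip to black, move to (7,2). |black|=2
Step 2: on WHITE (7,2): turn R to N, flip to black, move to (6,2). |black|=3
Step 3: on WHITE (6,2): turn R to E, flip to black, move to (6,3). |black|=4
Step 4: on WHITE (6,3): turn R to S, flip to black, move to (7,3). |black|=5
Step 5: on BLACK (7,3): turn L to E, flip to white, move to (7,4). |black|=4
Step 6: on WHITE (7,4): turn R to S, flip to black, move to (8,4). |black|=5
Step 7: on WHITE (8,4): turn R to W, flip to black, move to (8,3). |black|=6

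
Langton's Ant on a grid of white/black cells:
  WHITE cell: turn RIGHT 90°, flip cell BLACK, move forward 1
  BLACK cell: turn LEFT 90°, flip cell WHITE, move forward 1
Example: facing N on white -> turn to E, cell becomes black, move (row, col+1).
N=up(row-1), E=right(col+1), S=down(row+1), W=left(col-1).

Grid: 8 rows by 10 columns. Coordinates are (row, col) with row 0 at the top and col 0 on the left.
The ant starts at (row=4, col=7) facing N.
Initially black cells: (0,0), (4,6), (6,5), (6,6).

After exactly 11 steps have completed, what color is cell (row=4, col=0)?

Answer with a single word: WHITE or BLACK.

Answer: WHITE

Derivation:
Step 1: on WHITE (4,7): turn R to E, flip to black, move to (4,8). |black|=5
Step 2: on WHITE (4,8): turn R to S, flip to black, move to (5,8). |black|=6
Step 3: on WHITE (5,8): turn R to W, flip to black, move to (5,7). |black|=7
Step 4: on WHITE (5,7): turn R to N, flip to black, move to (4,7). |black|=8
Step 5: on BLACK (4,7): turn L to W, flip to white, move to (4,6). |black|=7
Step 6: on BLACK (4,6): turn L to S, flip to white, move to (5,6). |black|=6
Step 7: on WHITE (5,6): turn R to W, flip to black, move to (5,5). |black|=7
Step 8: on WHITE (5,5): turn R to N, flip to black, move to (4,5). |black|=8
Step 9: on WHITE (4,5): turn R to E, flip to black, move to (4,6). |black|=9
Step 10: on WHITE (4,6): turn R to S, flip to black, move to (5,6). |black|=10
Step 11: on BLACK (5,6): turn L to E, flip to white, move to (5,7). |black|=9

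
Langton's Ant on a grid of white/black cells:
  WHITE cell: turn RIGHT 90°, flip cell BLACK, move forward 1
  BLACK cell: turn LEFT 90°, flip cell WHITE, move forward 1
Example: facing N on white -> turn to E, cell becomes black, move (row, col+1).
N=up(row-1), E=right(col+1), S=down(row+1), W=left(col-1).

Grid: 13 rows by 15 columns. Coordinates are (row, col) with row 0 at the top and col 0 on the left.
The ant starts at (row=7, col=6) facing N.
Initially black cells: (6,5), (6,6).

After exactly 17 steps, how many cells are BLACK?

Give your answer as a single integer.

Step 1: on WHITE (7,6): turn R to E, flip to black, move to (7,7). |black|=3
Step 2: on WHITE (7,7): turn R to S, flip to black, move to (8,7). |black|=4
Step 3: on WHITE (8,7): turn R to W, flip to black, move to (8,6). |black|=5
Step 4: on WHITE (8,6): turn R to N, flip to black, move to (7,6). |black|=6
Step 5: on BLACK (7,6): turn L to W, flip to white, move to (7,5). |black|=5
Step 6: on WHITE (7,5): turn R to N, flip to black, move to (6,5). |black|=6
Step 7: on BLACK (6,5): turn L to W, flip to white, move to (6,4). |black|=5
Step 8: on WHITE (6,4): turn R to N, flip to black, move to (5,4). |black|=6
Step 9: on WHITE (5,4): turn R to E, flip to black, move to (5,5). |black|=7
Step 10: on WHITE (5,5): turn R to S, flip to black, move to (6,5). |black|=8
Step 11: on WHITE (6,5): turn R to W, flip to black, move to (6,4). |black|=9
Step 12: on BLACK (6,4): turn L to S, flip to white, move to (7,4). |black|=8
Step 13: on WHITE (7,4): turn R to W, flip to black, move to (7,3). |black|=9
Step 14: on WHITE (7,3): turn R to N, flip to black, move to (6,3). |black|=10
Step 15: on WHITE (6,3): turn R to E, flip to black, move to (6,4). |black|=11
Step 16: on WHITE (6,4): turn R to S, flip to black, move to (7,4). |black|=12
Step 17: on BLACK (7,4): turn L to E, flip to white, move to (7,5). |black|=11

Answer: 11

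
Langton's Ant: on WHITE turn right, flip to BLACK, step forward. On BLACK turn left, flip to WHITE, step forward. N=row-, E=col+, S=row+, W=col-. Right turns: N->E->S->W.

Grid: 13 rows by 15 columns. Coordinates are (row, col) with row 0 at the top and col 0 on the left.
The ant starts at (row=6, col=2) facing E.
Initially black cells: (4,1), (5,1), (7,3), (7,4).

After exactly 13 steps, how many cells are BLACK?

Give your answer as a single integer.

Step 1: on WHITE (6,2): turn R to S, flip to black, move to (7,2). |black|=5
Step 2: on WHITE (7,2): turn R to W, flip to black, move to (7,1). |black|=6
Step 3: on WHITE (7,1): turn R to N, flip to black, move to (6,1). |black|=7
Step 4: on WHITE (6,1): turn R to E, flip to black, move to (6,2). |black|=8
Step 5: on BLACK (6,2): turn L to N, flip to white, move to (5,2). |black|=7
Step 6: on WHITE (5,2): turn R to E, flip to black, move to (5,3). |black|=8
Step 7: on WHITE (5,3): turn R to S, flip to black, move to (6,3). |black|=9
Step 8: on WHITE (6,3): turn R to W, flip to black, move to (6,2). |black|=10
Step 9: on WHITE (6,2): turn R to N, flip to black, move to (5,2). |black|=11
Step 10: on BLACK (5,2): turn L to W, flip to white, move to (5,1). |black|=10
Step 11: on BLACK (5,1): turn L to S, flip to white, move to (6,1). |black|=9
Step 12: on BLACK (6,1): turn L to E, flip to white, move to (6,2). |black|=8
Step 13: on BLACK (6,2): turn L to N, flip to white, move to (5,2). |black|=7

Answer: 7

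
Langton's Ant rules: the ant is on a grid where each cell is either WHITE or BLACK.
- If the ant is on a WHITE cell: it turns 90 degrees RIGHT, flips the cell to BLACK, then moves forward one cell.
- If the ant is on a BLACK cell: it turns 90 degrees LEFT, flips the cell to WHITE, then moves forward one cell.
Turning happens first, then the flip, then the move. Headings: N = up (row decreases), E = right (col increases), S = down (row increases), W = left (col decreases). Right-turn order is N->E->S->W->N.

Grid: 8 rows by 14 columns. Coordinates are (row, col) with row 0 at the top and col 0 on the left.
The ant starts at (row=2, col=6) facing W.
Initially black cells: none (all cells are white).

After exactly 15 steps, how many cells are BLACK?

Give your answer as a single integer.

Step 1: on WHITE (2,6): turn R to N, flip to black, move to (1,6). |black|=1
Step 2: on WHITE (1,6): turn R to E, flip to black, move to (1,7). |black|=2
Step 3: on WHITE (1,7): turn R to S, flip to black, move to (2,7). |black|=3
Step 4: on WHITE (2,7): turn R to W, flip to black, move to (2,6). |black|=4
Step 5: on BLACK (2,6): turn L to S, flip to white, move to (3,6). |black|=3
Step 6: on WHITE (3,6): turn R to W, flip to black, move to (3,5). |black|=4
Step 7: on WHITE (3,5): turn R to N, flip to black, move to (2,5). |black|=5
Step 8: on WHITE (2,5): turn R to E, flip to black, move to (2,6). |black|=6
Step 9: on WHITE (2,6): turn R to S, flip to black, move to (3,6). |black|=7
Step 10: on BLACK (3,6): turn L to E, flip to white, move to (3,7). |black|=6
Step 11: on WHITE (3,7): turn R to S, flip to black, move to (4,7). |black|=7
Step 12: on WHITE (4,7): turn R to W, flip to black, move to (4,6). |black|=8
Step 13: on WHITE (4,6): turn R to N, flip to black, move to (3,6). |black|=9
Step 14: on WHITE (3,6): turn R to E, flip to black, move to (3,7). |black|=10
Step 15: on BLACK (3,7): turn L to N, flip to white, move to (2,7). |black|=9

Answer: 9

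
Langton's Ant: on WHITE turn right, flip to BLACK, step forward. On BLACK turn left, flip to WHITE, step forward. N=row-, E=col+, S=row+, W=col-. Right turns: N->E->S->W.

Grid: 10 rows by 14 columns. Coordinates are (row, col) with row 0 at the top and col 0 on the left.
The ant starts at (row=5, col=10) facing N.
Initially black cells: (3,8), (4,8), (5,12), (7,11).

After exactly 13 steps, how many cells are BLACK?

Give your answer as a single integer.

Answer: 13

Derivation:
Step 1: on WHITE (5,10): turn R to E, flip to black, move to (5,11). |black|=5
Step 2: on WHITE (5,11): turn R to S, flip to black, move to (6,11). |black|=6
Step 3: on WHITE (6,11): turn R to W, flip to black, move to (6,10). |black|=7
Step 4: on WHITE (6,10): turn R to N, flip to black, move to (5,10). |black|=8
Step 5: on BLACK (5,10): turn L to W, flip to white, move to (5,9). |black|=7
Step 6: on WHITE (5,9): turn R to N, flip to black, move to (4,9). |black|=8
Step 7: on WHITE (4,9): turn R to E, flip to black, move to (4,10). |black|=9
Step 8: on WHITE (4,10): turn R to S, flip to black, move to (5,10). |black|=10
Step 9: on WHITE (5,10): turn R to W, flip to black, move to (5,9). |black|=11
Step 10: on BLACK (5,9): turn L to S, flip to white, move to (6,9). |black|=10
Step 11: on WHITE (6,9): turn R to W, flip to black, move to (6,8). |black|=11
Step 12: on WHITE (6,8): turn R to N, flip to black, move to (5,8). |black|=12
Step 13: on WHITE (5,8): turn R to E, flip to black, move to (5,9). |black|=13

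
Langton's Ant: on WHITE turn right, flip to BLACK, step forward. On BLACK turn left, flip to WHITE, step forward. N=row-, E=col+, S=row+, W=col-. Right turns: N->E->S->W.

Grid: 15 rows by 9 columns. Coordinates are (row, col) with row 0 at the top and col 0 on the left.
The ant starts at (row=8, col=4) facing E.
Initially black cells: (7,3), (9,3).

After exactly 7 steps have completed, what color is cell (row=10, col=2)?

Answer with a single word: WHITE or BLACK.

Step 1: on WHITE (8,4): turn R to S, flip to black, move to (9,4). |black|=3
Step 2: on WHITE (9,4): turn R to W, flip to black, move to (9,3). |black|=4
Step 3: on BLACK (9,3): turn L to S, flip to white, move to (10,3). |black|=3
Step 4: on WHITE (10,3): turn R to W, flip to black, move to (10,2). |black|=4
Step 5: on WHITE (10,2): turn R to N, flip to black, move to (9,2). |black|=5
Step 6: on WHITE (9,2): turn R to E, flip to black, move to (9,3). |black|=6
Step 7: on WHITE (9,3): turn R to S, flip to black, move to (10,3). |black|=7

Answer: BLACK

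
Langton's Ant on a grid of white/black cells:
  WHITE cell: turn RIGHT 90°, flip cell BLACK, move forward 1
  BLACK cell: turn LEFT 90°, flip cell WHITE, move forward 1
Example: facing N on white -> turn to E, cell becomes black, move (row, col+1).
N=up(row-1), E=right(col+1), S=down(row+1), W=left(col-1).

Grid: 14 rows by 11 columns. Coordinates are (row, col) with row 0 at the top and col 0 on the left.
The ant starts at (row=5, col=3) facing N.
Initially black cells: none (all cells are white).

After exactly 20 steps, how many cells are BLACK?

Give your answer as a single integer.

Step 1: on WHITE (5,3): turn R to E, flip to black, move to (5,4). |black|=1
Step 2: on WHITE (5,4): turn R to S, flip to black, move to (6,4). |black|=2
Step 3: on WHITE (6,4): turn R to W, flip to black, move to (6,3). |black|=3
Step 4: on WHITE (6,3): turn R to N, flip to black, move to (5,3). |black|=4
Step 5: on BLACK (5,3): turn L to W, flip to white, move to (5,2). |black|=3
Step 6: on WHITE (5,2): turn R to N, flip to black, move to (4,2). |black|=4
Step 7: on WHITE (4,2): turn R to E, flip to black, move to (4,3). |black|=5
Step 8: on WHITE (4,3): turn R to S, flip to black, move to (5,3). |black|=6
Step 9: on WHITE (5,3): turn R to W, flip to black, move to (5,2). |black|=7
Step 10: on BLACK (5,2): turn L to S, flip to white, move to (6,2). |black|=6
Step 11: on WHITE (6,2): turn R to W, flip to black, move to (6,1). |black|=7
Step 12: on WHITE (6,1): turn R to N, flip to black, move to (5,1). |black|=8
Step 13: on WHITE (5,1): turn R to E, flip to black, move to (5,2). |black|=9
Step 14: on WHITE (5,2): turn R to S, flip to black, move to (6,2). |black|=10
Step 15: on BLACK (6,2): turn L to E, flip to white, move to (6,3). |black|=9
Step 16: on BLACK (6,3): turn L to N, flip to white, move to (5,3). |black|=8
Step 17: on BLACK (5,3): turn L to W, flip to white, move to (5,2). |black|=7
Step 18: on BLACK (5,2): turn L to S, flip to white, move to (6,2). |black|=6
Step 19: on WHITE (6,2): turn R to W, flip to black, move to (6,1). |black|=7
Step 20: on BLACK (6,1): turn L to S, flip to white, move to (7,1). |black|=6

Answer: 6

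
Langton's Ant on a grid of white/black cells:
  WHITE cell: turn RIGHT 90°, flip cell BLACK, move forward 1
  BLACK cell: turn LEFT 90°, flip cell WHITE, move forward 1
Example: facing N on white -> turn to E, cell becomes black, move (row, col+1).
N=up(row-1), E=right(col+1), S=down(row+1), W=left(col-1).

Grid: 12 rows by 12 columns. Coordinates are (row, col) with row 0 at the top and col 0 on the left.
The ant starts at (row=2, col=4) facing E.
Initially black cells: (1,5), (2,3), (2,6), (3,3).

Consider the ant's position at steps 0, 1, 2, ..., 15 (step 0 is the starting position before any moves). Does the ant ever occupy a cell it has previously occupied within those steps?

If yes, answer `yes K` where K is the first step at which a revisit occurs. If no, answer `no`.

Step 1: on WHITE (2,4): turn R to S, flip to black, move to (3,4). |black|=5 — new cell
Step 2: on WHITE (3,4): turn R to W, flip to black, move to (3,3). |black|=6 — new cell
Step 3: on BLACK (3,3): turn L to S, flip to white, move to (4,3). |black|=5 — new cell
Step 4: on WHITE (4,3): turn R to W, flip to black, move to (4,2). |black|=6 — new cell
Step 5: on WHITE (4,2): turn R to N, flip to black, move to (3,2). |black|=7 — new cell
Step 6: on WHITE (3,2): turn R to E, flip to black, move to (3,3). |black|=8 — REVISIT

Answer: yes 6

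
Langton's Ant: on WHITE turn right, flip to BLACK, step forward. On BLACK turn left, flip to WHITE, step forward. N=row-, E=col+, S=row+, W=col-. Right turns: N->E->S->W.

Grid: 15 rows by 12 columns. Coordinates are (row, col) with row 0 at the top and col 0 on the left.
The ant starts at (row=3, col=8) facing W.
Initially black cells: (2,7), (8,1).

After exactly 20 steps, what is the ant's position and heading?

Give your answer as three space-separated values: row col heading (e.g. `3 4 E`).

Answer: 5 10 E

Derivation:
Step 1: on WHITE (3,8): turn R to N, flip to black, move to (2,8). |black|=3
Step 2: on WHITE (2,8): turn R to E, flip to black, move to (2,9). |black|=4
Step 3: on WHITE (2,9): turn R to S, flip to black, move to (3,9). |black|=5
Step 4: on WHITE (3,9): turn R to W, flip to black, move to (3,8). |black|=6
Step 5: on BLACK (3,8): turn L to S, flip to white, move to (4,8). |black|=5
Step 6: on WHITE (4,8): turn R to W, flip to black, move to (4,7). |black|=6
Step 7: on WHITE (4,7): turn R to N, flip to black, move to (3,7). |black|=7
Step 8: on WHITE (3,7): turn R to E, flip to black, move to (3,8). |black|=8
Step 9: on WHITE (3,8): turn R to S, flip to black, move to (4,8). |black|=9
Step 10: on BLACK (4,8): turn L to E, flip to white, move to (4,9). |black|=8
Step 11: on WHITE (4,9): turn R to S, flip to black, move to (5,9). |black|=9
Step 12: on WHITE (5,9): turn R to W, flip to black, move to (5,8). |black|=10
Step 13: on WHITE (5,8): turn R to N, flip to black, move to (4,8). |black|=11
Step 14: on WHITE (4,8): turn R to E, flip to black, move to (4,9). |black|=12
Step 15: on BLACK (4,9): turn L to N, flip to white, move to (3,9). |black|=11
Step 16: on BLACK (3,9): turn L to W, flip to white, move to (3,8). |black|=10
Step 17: on BLACK (3,8): turn L to S, flip to white, move to (4,8). |black|=9
Step 18: on BLACK (4,8): turn L to E, flip to white, move to (4,9). |black|=8
Step 19: on WHITE (4,9): turn R to S, flip to black, move to (5,9). |black|=9
Step 20: on BLACK (5,9): turn L to E, flip to white, move to (5,10). |black|=8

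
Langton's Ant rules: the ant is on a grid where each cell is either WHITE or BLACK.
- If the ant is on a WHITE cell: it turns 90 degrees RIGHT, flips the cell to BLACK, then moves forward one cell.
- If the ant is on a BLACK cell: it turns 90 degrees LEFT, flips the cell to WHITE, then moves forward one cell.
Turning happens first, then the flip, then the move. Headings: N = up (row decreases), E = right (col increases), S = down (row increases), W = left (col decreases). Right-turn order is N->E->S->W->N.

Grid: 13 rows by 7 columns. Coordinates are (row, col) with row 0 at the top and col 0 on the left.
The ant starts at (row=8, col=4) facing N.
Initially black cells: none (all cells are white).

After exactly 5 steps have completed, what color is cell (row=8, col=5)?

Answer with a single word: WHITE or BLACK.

Step 1: on WHITE (8,4): turn R to E, flip to black, move to (8,5). |black|=1
Step 2: on WHITE (8,5): turn R to S, flip to black, move to (9,5). |black|=2
Step 3: on WHITE (9,5): turn R to W, flip to black, move to (9,4). |black|=3
Step 4: on WHITE (9,4): turn R to N, flip to black, move to (8,4). |black|=4
Step 5: on BLACK (8,4): turn L to W, flip to white, move to (8,3). |black|=3

Answer: BLACK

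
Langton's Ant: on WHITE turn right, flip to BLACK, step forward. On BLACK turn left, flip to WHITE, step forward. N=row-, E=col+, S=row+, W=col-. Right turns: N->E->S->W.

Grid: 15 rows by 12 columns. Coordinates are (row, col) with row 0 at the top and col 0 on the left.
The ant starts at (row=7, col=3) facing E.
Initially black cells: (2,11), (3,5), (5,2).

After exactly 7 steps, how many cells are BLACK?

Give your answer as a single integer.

Answer: 8

Derivation:
Step 1: on WHITE (7,3): turn R to S, flip to black, move to (8,3). |black|=4
Step 2: on WHITE (8,3): turn R to W, flip to black, move to (8,2). |black|=5
Step 3: on WHITE (8,2): turn R to N, flip to black, move to (7,2). |black|=6
Step 4: on WHITE (7,2): turn R to E, flip to black, move to (7,3). |black|=7
Step 5: on BLACK (7,3): turn L to N, flip to white, move to (6,3). |black|=6
Step 6: on WHITE (6,3): turn R to E, flip to black, move to (6,4). |black|=7
Step 7: on WHITE (6,4): turn R to S, flip to black, move to (7,4). |black|=8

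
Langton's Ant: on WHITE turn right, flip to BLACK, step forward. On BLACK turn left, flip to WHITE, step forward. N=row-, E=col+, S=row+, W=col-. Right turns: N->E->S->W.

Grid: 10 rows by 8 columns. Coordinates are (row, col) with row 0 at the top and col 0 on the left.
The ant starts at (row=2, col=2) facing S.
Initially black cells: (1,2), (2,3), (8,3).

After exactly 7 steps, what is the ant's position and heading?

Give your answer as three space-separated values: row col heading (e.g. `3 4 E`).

Answer: 1 2 W

Derivation:
Step 1: on WHITE (2,2): turn R to W, flip to black, move to (2,1). |black|=4
Step 2: on WHITE (2,1): turn R to N, flip to black, move to (1,1). |black|=5
Step 3: on WHITE (1,1): turn R to E, flip to black, move to (1,2). |black|=6
Step 4: on BLACK (1,2): turn L to N, flip to white, move to (0,2). |black|=5
Step 5: on WHITE (0,2): turn R to E, flip to black, move to (0,3). |black|=6
Step 6: on WHITE (0,3): turn R to S, flip to black, move to (1,3). |black|=7
Step 7: on WHITE (1,3): turn R to W, flip to black, move to (1,2). |black|=8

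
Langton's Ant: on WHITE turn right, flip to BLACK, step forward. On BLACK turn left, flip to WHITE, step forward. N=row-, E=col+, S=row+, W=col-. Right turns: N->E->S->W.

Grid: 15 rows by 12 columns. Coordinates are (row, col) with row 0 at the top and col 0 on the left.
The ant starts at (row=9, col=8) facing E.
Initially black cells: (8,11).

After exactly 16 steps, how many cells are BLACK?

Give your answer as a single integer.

Answer: 9

Derivation:
Step 1: on WHITE (9,8): turn R to S, flip to black, move to (10,8). |black|=2
Step 2: on WHITE (10,8): turn R to W, flip to black, move to (10,7). |black|=3
Step 3: on WHITE (10,7): turn R to N, flip to black, move to (9,7). |black|=4
Step 4: on WHITE (9,7): turn R to E, flip to black, move to (9,8). |black|=5
Step 5: on BLACK (9,8): turn L to N, flip to white, move to (8,8). |black|=4
Step 6: on WHITE (8,8): turn R to E, flip to black, move to (8,9). |black|=5
Step 7: on WHITE (8,9): turn R to S, flip to black, move to (9,9). |black|=6
Step 8: on WHITE (9,9): turn R to W, flip to black, move to (9,8). |black|=7
Step 9: on WHITE (9,8): turn R to N, flip to black, move to (8,8). |black|=8
Step 10: on BLACK (8,8): turn L to W, flip to white, move to (8,7). |black|=7
Step 11: on WHITE (8,7): turn R to N, flip to black, move to (7,7). |black|=8
Step 12: on WHITE (7,7): turn R to E, flip to black, move to (7,8). |black|=9
Step 13: on WHITE (7,8): turn R to S, flip to black, move to (8,8). |black|=10
Step 14: on WHITE (8,8): turn R to W, flip to black, move to (8,7). |black|=11
Step 15: on BLACK (8,7): turn L to S, flip to white, move to (9,7). |black|=10
Step 16: on BLACK (9,7): turn L to E, flip to white, move to (9,8). |black|=9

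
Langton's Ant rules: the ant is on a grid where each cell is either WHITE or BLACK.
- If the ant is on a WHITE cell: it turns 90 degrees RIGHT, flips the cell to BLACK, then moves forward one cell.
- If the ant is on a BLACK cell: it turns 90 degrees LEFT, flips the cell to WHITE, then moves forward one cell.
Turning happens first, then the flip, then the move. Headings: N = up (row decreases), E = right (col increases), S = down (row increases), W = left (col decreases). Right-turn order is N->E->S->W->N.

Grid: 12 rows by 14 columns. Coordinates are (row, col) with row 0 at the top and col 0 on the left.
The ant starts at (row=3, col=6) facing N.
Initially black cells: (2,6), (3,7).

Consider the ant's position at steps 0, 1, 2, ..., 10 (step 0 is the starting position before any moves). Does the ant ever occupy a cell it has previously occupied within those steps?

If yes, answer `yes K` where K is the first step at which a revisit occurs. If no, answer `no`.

Step 1: on WHITE (3,6): turn R to E, flip to black, move to (3,7). |black|=3 — new cell
Step 2: on BLACK (3,7): turn L to N, flip to white, move to (2,7). |black|=2 — new cell
Step 3: on WHITE (2,7): turn R to E, flip to black, move to (2,8). |black|=3 — new cell
Step 4: on WHITE (2,8): turn R to S, flip to black, move to (3,8). |black|=4 — new cell
Step 5: on WHITE (3,8): turn R to W, flip to black, move to (3,7). |black|=5 — REVISIT

Answer: yes 5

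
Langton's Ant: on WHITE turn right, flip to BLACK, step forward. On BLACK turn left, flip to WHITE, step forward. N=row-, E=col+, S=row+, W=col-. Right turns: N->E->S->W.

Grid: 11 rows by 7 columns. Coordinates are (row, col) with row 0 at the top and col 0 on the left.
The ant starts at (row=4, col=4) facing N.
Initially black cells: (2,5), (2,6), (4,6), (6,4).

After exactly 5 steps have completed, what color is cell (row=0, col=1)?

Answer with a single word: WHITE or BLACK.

Step 1: on WHITE (4,4): turn R to E, flip to black, move to (4,5). |black|=5
Step 2: on WHITE (4,5): turn R to S, flip to black, move to (5,5). |black|=6
Step 3: on WHITE (5,5): turn R to W, flip to black, move to (5,4). |black|=7
Step 4: on WHITE (5,4): turn R to N, flip to black, move to (4,4). |black|=8
Step 5: on BLACK (4,4): turn L to W, flip to white, move to (4,3). |black|=7

Answer: WHITE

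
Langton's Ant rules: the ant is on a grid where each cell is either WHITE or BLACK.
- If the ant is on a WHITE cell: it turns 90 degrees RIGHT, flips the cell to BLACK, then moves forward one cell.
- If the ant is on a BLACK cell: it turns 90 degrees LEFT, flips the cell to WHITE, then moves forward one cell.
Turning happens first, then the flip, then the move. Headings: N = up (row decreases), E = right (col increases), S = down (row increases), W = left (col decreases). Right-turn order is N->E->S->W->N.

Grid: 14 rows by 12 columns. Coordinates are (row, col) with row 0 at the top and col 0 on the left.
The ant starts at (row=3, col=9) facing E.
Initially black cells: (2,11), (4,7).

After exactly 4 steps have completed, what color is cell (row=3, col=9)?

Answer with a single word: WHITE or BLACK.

Step 1: on WHITE (3,9): turn R to S, flip to black, move to (4,9). |black|=3
Step 2: on WHITE (4,9): turn R to W, flip to black, move to (4,8). |black|=4
Step 3: on WHITE (4,8): turn R to N, flip to black, move to (3,8). |black|=5
Step 4: on WHITE (3,8): turn R to E, flip to black, move to (3,9). |black|=6

Answer: BLACK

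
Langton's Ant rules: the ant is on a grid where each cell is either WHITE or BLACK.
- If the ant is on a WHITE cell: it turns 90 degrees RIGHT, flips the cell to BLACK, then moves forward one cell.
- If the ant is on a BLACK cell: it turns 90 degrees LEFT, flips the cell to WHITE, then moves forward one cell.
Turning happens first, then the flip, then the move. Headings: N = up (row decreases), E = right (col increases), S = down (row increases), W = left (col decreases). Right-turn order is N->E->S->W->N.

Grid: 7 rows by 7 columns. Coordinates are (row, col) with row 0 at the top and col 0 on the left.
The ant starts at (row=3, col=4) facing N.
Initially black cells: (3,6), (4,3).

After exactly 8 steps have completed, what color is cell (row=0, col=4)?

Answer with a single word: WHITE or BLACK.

Answer: WHITE

Derivation:
Step 1: on WHITE (3,4): turn R to E, flip to black, move to (3,5). |black|=3
Step 2: on WHITE (3,5): turn R to S, flip to black, move to (4,5). |black|=4
Step 3: on WHITE (4,5): turn R to W, flip to black, move to (4,4). |black|=5
Step 4: on WHITE (4,4): turn R to N, flip to black, move to (3,4). |black|=6
Step 5: on BLACK (3,4): turn L to W, flip to white, move to (3,3). |black|=5
Step 6: on WHITE (3,3): turn R to N, flip to black, move to (2,3). |black|=6
Step 7: on WHITE (2,3): turn R to E, flip to black, move to (2,4). |black|=7
Step 8: on WHITE (2,4): turn R to S, flip to black, move to (3,4). |black|=8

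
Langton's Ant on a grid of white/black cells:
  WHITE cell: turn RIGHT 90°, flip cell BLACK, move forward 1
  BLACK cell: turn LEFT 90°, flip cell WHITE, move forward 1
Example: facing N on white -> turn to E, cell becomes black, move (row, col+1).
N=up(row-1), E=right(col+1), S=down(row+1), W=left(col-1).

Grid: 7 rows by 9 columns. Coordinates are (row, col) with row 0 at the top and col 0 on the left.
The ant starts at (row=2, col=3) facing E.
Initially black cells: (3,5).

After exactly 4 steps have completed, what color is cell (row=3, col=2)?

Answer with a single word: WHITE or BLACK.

Answer: BLACK

Derivation:
Step 1: on WHITE (2,3): turn R to S, flip to black, move to (3,3). |black|=2
Step 2: on WHITE (3,3): turn R to W, flip to black, move to (3,2). |black|=3
Step 3: on WHITE (3,2): turn R to N, flip to black, move to (2,2). |black|=4
Step 4: on WHITE (2,2): turn R to E, flip to black, move to (2,3). |black|=5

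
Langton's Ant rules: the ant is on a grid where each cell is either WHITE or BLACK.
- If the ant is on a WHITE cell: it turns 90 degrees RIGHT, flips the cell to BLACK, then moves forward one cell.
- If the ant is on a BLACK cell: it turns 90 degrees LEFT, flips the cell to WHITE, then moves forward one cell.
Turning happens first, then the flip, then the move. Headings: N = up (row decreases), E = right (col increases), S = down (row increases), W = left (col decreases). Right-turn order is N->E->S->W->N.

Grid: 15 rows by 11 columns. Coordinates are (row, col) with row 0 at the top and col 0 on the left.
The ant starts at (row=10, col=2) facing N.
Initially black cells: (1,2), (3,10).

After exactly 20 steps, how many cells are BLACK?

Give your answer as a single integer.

Step 1: on WHITE (10,2): turn R to E, flip to black, move to (10,3). |black|=3
Step 2: on WHITE (10,3): turn R to S, flip to black, move to (11,3). |black|=4
Step 3: on WHITE (11,3): turn R to W, flip to black, move to (11,2). |black|=5
Step 4: on WHITE (11,2): turn R to N, flip to black, move to (10,2). |black|=6
Step 5: on BLACK (10,2): turn L to W, flip to white, move to (10,1). |black|=5
Step 6: on WHITE (10,1): turn R to N, flip to black, move to (9,1). |black|=6
Step 7: on WHITE (9,1): turn R to E, flip to black, move to (9,2). |black|=7
Step 8: on WHITE (9,2): turn R to S, flip to black, move to (10,2). |black|=8
Step 9: on WHITE (10,2): turn R to W, flip to black, move to (10,1). |black|=9
Step 10: on BLACK (10,1): turn L to S, flip to white, move to (11,1). |black|=8
Step 11: on WHITE (11,1): turn R to W, flip to black, move to (11,0). |black|=9
Step 12: on WHITE (11,0): turn R to N, flip to black, move to (10,0). |black|=10
Step 13: on WHITE (10,0): turn R to E, flip to black, move to (10,1). |black|=11
Step 14: on WHITE (10,1): turn R to S, flip to black, move to (11,1). |black|=12
Step 15: on BLACK (11,1): turn L to E, flip to white, move to (11,2). |black|=11
Step 16: on BLACK (11,2): turn L to N, flip to white, move to (10,2). |black|=10
Step 17: on BLACK (10,2): turn L to W, flip to white, move to (10,1). |black|=9
Step 18: on BLACK (10,1): turn L to S, flip to white, move to (11,1). |black|=8
Step 19: on WHITE (11,1): turn R to W, flip to black, move to (11,0). |black|=9
Step 20: on BLACK (11,0): turn L to S, flip to white, move to (12,0). |black|=8

Answer: 8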